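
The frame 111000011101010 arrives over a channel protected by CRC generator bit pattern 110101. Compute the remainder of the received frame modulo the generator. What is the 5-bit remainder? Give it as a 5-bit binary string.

00000

Modulo-2 division of 111000011101010 by 110101:
  pos 0: 111000 XOR 110101 = 001101
  pos 2: 110101 XOR 110101 = 000000
  pos 8: 110101 XOR 110101 = 000000
Remainder = 00000 (zero — the frame passes the CRC check).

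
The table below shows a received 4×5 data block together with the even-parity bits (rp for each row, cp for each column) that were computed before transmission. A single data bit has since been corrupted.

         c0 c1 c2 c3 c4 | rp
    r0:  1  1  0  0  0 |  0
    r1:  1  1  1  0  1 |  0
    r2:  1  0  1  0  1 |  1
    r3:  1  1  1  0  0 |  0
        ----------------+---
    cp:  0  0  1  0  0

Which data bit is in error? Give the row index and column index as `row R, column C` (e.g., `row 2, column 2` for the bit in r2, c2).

row 3, column 1

Recompute each row's even parity and compare to rp:
  r0: data parity 0, sent rp 0 → ok
  r1: data parity 0, sent rp 0 → ok
  r2: data parity 1, sent rp 1 → ok
  r3: data parity 1, sent rp 0 → mismatch
Recompute each column's even parity and compare to cp:
  c0: data parity 0, sent cp 0 → ok
  c1: data parity 1, sent cp 0 → mismatch
  c2: data parity 1, sent cp 1 → ok
  c3: data parity 0, sent cp 0 → ok
  c4: data parity 0, sent cp 0 → ok
Exactly one row (r3) and one column (c1) fail → the flipped bit is at their intersection.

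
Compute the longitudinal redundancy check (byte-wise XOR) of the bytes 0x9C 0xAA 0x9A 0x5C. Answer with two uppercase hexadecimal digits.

F0

XOR the bytes together:
  start with 0x9C
  0x9C ⊕ 0xAA = 0x36
  0x36 ⊕ 0x9A = 0xAC
  0xAC ⊕ 0x5C = 0xF0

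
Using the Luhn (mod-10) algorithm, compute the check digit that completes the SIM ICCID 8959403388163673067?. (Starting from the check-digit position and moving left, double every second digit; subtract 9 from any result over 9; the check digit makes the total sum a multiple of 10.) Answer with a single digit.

3

Partial digits right→left: 7 6 0 3 7 6 3 6 1 8 8 3 3 0 4 9 5 9 8
Double every second digit counting from the check-digit position (so the 1st, 3rd, 5th, ... of the partial from the right).
  doubled (with −9 where >9): 5 0 5 6 2 7 6 8 1 7 → sum 47
  kept as-is: 6 3 6 6 8 3 0 9 9 → sum 50
Total = 47 + 50 = 97.
Check digit = (10 − (97 mod 10)) mod 10 = 3.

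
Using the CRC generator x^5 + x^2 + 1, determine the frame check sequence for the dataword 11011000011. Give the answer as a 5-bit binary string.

Append 5 zeros: 1101100001100000. Divide by 100101 (XOR where the leading bit is 1):
  pos 0: 110110 XOR 100101 = 010011
  pos 1: 100110 XOR 100101 = 000011
  pos 5: 110011 XOR 100101 = 010110
  pos 6: 101100 XOR 100101 = 001001
  pos 8: 100100 XOR 100101 = 000001
Remainder (last 5 bits) = 00100. This is the CRC / FCS.

00100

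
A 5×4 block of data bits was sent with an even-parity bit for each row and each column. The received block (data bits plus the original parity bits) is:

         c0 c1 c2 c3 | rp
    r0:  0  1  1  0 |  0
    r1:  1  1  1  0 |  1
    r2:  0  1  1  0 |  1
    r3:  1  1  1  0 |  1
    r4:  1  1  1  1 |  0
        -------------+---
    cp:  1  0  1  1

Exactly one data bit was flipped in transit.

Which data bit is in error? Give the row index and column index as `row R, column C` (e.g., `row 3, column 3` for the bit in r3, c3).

row 2, column 1

Recompute each row's even parity and compare to rp:
  r0: data parity 0, sent rp 0 → ok
  r1: data parity 1, sent rp 1 → ok
  r2: data parity 0, sent rp 1 → mismatch
  r3: data parity 1, sent rp 1 → ok
  r4: data parity 0, sent rp 0 → ok
Recompute each column's even parity and compare to cp:
  c0: data parity 1, sent cp 1 → ok
  c1: data parity 1, sent cp 0 → mismatch
  c2: data parity 1, sent cp 1 → ok
  c3: data parity 1, sent cp 1 → ok
Exactly one row (r2) and one column (c1) fail → the flipped bit is at their intersection.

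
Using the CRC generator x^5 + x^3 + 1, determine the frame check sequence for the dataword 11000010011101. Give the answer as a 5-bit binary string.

Append 5 zeros: 1100001001110100000. Divide by 101001 (XOR where the leading bit is 1):
  pos 0: 110000 XOR 101001 = 011001
  pos 1: 110011 XOR 101001 = 011010
  pos 2: 110100 XOR 101001 = 011101
  pos 3: 111010 XOR 101001 = 010011
  pos 4: 100111 XOR 101001 = 001110
  pos 6: 111011 XOR 101001 = 010010
  pos 7: 100100 XOR 101001 = 001101
  pos 9: 110110 XOR 101001 = 011111
  pos 10: 111110 XOR 101001 = 010111
  pos 11: 101110 XOR 101001 = 000111
Remainder (last 5 bits) = 11100. This is the CRC / FCS.

11100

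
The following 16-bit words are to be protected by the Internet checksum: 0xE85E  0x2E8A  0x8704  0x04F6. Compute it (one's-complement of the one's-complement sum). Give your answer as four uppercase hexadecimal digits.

One's-complement addition (fold any carry out of bit 15 back into bit 0):
  0xE85E + 0x2E8A = 0x116E8 → wrap carry → 0x16E9
  0x16E9 + 0x8704 = 0x09DED
  0x9DED + 0x04F6 = 0x0A2E3
One's-complement sum = 0xA2E3.
Checksum = ~0xA2E3 & 0xFFFF = 0x5D1C.

5D1C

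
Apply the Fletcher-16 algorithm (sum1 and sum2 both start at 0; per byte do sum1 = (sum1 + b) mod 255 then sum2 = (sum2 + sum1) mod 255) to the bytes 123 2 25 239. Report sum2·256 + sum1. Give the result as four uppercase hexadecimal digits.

1686

Running sums (mod 255):
  after byte 0 (123): sum1=123, sum2=123
  after byte 1 (2): sum1=125, sum2=248
  after byte 2 (25): sum1=150, sum2=143
  after byte 3 (239): sum1=134, sum2=22
Checksum = sum2·256 + sum1 = 22·256 + 134 = 5766 = 0x1686.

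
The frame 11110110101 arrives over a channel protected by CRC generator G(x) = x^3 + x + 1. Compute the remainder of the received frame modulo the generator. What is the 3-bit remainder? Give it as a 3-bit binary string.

Modulo-2 division of 11110110101 by 1011:
  pos 0: 1111 XOR 1011 = 0100
  pos 1: 1000 XOR 1011 = 0011
  pos 3: 1111 XOR 1011 = 0100
  pos 4: 1000 XOR 1011 = 0011
  pos 6: 1110 XOR 1011 = 0101
  pos 7: 1011 XOR 1011 = 0000
Remainder = 000 (zero — the frame passes the CRC check).

000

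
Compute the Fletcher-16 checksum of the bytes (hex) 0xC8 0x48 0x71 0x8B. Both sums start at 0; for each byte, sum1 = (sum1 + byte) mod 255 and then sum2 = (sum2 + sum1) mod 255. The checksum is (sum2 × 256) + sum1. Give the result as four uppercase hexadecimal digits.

6A0E

Running sums (mod 255):
  after byte 0 (0xC8): sum1=200, sum2=200
  after byte 1 (0x48): sum1=17, sum2=217
  after byte 2 (0x71): sum1=130, sum2=92
  after byte 3 (0x8B): sum1=14, sum2=106
Checksum = sum2·256 + sum1 = 106·256 + 14 = 27150 = 0x6A0E.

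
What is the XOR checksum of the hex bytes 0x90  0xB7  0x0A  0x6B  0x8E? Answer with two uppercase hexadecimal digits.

XOR the bytes together:
  start with 0x90
  0x90 ⊕ 0xB7 = 0x27
  0x27 ⊕ 0x0A = 0x2D
  0x2D ⊕ 0x6B = 0x46
  0x46 ⊕ 0x8E = 0xC8

C8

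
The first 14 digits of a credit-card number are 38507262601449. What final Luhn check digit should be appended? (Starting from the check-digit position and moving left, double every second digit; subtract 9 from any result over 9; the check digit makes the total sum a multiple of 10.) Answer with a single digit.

Partial digits right→left: 9 4 4 1 0 6 2 6 2 7 0 5 8 3
Double every second digit counting from the check-digit position (so the 1st, 3rd, 5th, ... of the partial from the right).
  doubled (with −9 where >9): 9 8 0 4 4 0 7 → sum 32
  kept as-is: 4 1 6 6 7 5 3 → sum 32
Total = 32 + 32 = 64.
Check digit = (10 − (64 mod 10)) mod 10 = 6.

6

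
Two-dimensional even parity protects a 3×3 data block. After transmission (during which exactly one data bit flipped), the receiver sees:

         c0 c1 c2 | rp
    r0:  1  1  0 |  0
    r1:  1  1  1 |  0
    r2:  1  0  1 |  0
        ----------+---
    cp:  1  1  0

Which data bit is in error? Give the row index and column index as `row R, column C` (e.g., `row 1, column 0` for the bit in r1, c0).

Recompute each row's even parity and compare to rp:
  r0: data parity 0, sent rp 0 → ok
  r1: data parity 1, sent rp 0 → mismatch
  r2: data parity 0, sent rp 0 → ok
Recompute each column's even parity and compare to cp:
  c0: data parity 1, sent cp 1 → ok
  c1: data parity 0, sent cp 1 → mismatch
  c2: data parity 0, sent cp 0 → ok
Exactly one row (r1) and one column (c1) fail → the flipped bit is at their intersection.

row 1, column 1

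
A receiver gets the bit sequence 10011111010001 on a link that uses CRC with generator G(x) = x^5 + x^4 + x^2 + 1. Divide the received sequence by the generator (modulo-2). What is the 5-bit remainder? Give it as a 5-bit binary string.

Modulo-2 division of 10011111010001 by 110101:
  pos 0: 100111 XOR 110101 = 010010
  pos 1: 100101 XOR 110101 = 010000
  pos 2: 100001 XOR 110101 = 010100
  pos 3: 101000 XOR 110101 = 011101
  pos 4: 111011 XOR 110101 = 001110
  pos 6: 111000 XOR 110101 = 001101
  pos 8: 110101 XOR 110101 = 000000
Remainder = 00000 (zero — the frame passes the CRC check).

00000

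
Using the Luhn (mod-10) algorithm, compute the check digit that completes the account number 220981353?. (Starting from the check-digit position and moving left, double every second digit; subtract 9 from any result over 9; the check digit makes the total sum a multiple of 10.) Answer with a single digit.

Partial digits right→left: 3 5 3 1 8 9 0 2 2
Double every second digit counting from the check-digit position (so the 1st, 3rd, 5th, ... of the partial from the right).
  doubled (with −9 where >9): 6 6 7 0 4 → sum 23
  kept as-is: 5 1 9 2 → sum 17
Total = 23 + 17 = 40.
Check digit = (10 − (40 mod 10)) mod 10 = 0.

0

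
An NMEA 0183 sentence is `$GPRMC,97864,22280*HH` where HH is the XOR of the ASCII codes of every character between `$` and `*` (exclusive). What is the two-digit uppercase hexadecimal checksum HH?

45

XOR the ASCII codes of the payload characters:
  'G' = 0x47 → acc = 0x47
  'P' = 0x50 → acc = 0x17
  'R' = 0x52 → acc = 0x45
  'M' = 0x4D → acc = 0x08
  'C' = 0x43 → acc = 0x4B
  ',' = 0x2C → acc = 0x67
  '9' = 0x39 → acc = 0x5E
  '7' = 0x37 → acc = 0x69
  '8' = 0x38 → acc = 0x51
  '6' = 0x36 → acc = 0x67
  '4' = 0x34 → acc = 0x53
  ',' = 0x2C → acc = 0x7F
  '2' = 0x32 → acc = 0x4D
  '2' = 0x32 → acc = 0x7F
  '2' = 0x32 → acc = 0x4D
  '8' = 0x38 → acc = 0x75
  '0' = 0x30 → acc = 0x45
Checksum = 0x45.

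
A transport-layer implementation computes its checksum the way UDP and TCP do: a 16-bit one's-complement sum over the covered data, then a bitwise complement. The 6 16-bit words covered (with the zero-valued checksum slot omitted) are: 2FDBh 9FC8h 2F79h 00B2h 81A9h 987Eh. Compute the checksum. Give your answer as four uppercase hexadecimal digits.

E608

One's-complement addition (fold any carry out of bit 15 back into bit 0):
  0x2FDB + 0x9FC8 = 0x0CFA3
  0xCFA3 + 0x2F79 = 0x0FF1C
  0xFF1C + 0x00B2 = 0x0FFCE
  0xFFCE + 0x81A9 = 0x18177 → wrap carry → 0x8178
  0x8178 + 0x987E = 0x119F6 → wrap carry → 0x19F7
One's-complement sum = 0x19F7.
Checksum = ~0x19F7 & 0xFFFF = 0xE608.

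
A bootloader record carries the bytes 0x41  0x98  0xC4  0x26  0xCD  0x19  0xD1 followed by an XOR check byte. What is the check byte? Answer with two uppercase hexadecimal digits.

3E

XOR the bytes together:
  start with 0x41
  0x41 ⊕ 0x98 = 0xD9
  0xD9 ⊕ 0xC4 = 0x1D
  0x1D ⊕ 0x26 = 0x3B
  0x3B ⊕ 0xCD = 0xF6
  0xF6 ⊕ 0x19 = 0xEF
  0xEF ⊕ 0xD1 = 0x3E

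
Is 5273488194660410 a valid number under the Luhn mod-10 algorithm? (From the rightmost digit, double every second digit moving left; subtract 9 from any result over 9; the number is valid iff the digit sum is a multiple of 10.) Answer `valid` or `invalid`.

invalid

From the right, keep odd positions and double even positions (subtract 9 from any doubled value over 9):
  doubled (positions 2,4,...): 2 0 3 9 7 8 5 1 → sum 35
  kept (positions 1,3,...): 0 4 6 4 1 8 3 2 → sum 28
Total = 63.
63 mod 10 = 3, so the number is invalid.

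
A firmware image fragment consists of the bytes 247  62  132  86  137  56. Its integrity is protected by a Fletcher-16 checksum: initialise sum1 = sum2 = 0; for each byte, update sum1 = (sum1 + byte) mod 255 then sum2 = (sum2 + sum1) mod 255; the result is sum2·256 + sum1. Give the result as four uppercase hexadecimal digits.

67D2

Running sums (mod 255):
  after byte 0 (247): sum1=247, sum2=247
  after byte 1 (62): sum1=54, sum2=46
  after byte 2 (132): sum1=186, sum2=232
  after byte 3 (86): sum1=17, sum2=249
  after byte 4 (137): sum1=154, sum2=148
  after byte 5 (56): sum1=210, sum2=103
Checksum = sum2·256 + sum1 = 103·256 + 210 = 26578 = 0x67D2.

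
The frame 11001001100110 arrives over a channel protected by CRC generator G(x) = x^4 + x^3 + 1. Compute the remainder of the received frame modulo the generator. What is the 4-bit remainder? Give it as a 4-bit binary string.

0010

Modulo-2 division of 11001001100110 by 11001:
  pos 0: 11001 XOR 11001 = 00000
  pos 7: 11001 XOR 11001 = 00000
Remainder = 0010 (nonzero — an error is detected).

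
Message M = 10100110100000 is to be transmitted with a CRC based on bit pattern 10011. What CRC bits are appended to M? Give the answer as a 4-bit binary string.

Append 4 zeros: 101001101000000000. Divide by 10011 (XOR where the leading bit is 1):
  pos 0: 10100 XOR 10011 = 00111
  pos 2: 11111 XOR 10011 = 01100
  pos 3: 11000 XOR 10011 = 01011
  pos 4: 10111 XOR 10011 = 00100
  pos 6: 10000 XOR 10011 = 00011
  pos 9: 11000 XOR 10011 = 01011
  pos 10: 10110 XOR 10011 = 00101
  pos 12: 10100 XOR 10011 = 00111
Remainder (last 4 bits) = 1110. This is the CRC / FCS.

1110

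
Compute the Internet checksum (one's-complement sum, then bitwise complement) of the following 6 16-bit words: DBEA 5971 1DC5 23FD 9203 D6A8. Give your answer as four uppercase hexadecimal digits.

One's-complement addition (fold any carry out of bit 15 back into bit 0):
  0xDBEA + 0x5971 = 0x1355B → wrap carry → 0x355C
  0x355C + 0x1DC5 = 0x05321
  0x5321 + 0x23FD = 0x0771E
  0x771E + 0x9203 = 0x10921 → wrap carry → 0x0922
  0x0922 + 0xD6A8 = 0x0DFCA
One's-complement sum = 0xDFCA.
Checksum = ~0xDFCA & 0xFFFF = 0x2035.

2035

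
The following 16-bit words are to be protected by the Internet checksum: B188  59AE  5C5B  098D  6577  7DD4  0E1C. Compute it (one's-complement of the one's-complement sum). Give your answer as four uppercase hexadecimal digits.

9D78

One's-complement addition (fold any carry out of bit 15 back into bit 0):
  0xB188 + 0x59AE = 0x10B36 → wrap carry → 0x0B37
  0x0B37 + 0x5C5B = 0x06792
  0x6792 + 0x098D = 0x0711F
  0x711F + 0x6577 = 0x0D696
  0xD696 + 0x7DD4 = 0x1546A → wrap carry → 0x546B
  0x546B + 0x0E1C = 0x06287
One's-complement sum = 0x6287.
Checksum = ~0x6287 & 0xFFFF = 0x9D78.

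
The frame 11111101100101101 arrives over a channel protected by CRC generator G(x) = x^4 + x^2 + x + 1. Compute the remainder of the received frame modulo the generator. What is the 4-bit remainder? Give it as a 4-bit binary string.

0000

Modulo-2 division of 11111101100101101 by 10111:
  pos 0: 11111 XOR 10111 = 01000
  pos 1: 10001 XOR 10111 = 00110
  pos 3: 11001 XOR 10111 = 01110
  pos 4: 11101 XOR 10111 = 01010
  pos 5: 10100 XOR 10111 = 00011
  pos 8: 11010 XOR 10111 = 01101
  pos 9: 11011 XOR 10111 = 01100
  pos 10: 11001 XOR 10111 = 01110
  pos 11: 11100 XOR 10111 = 01011
  pos 12: 10111 XOR 10111 = 00000
Remainder = 0000 (zero — the frame passes the CRC check).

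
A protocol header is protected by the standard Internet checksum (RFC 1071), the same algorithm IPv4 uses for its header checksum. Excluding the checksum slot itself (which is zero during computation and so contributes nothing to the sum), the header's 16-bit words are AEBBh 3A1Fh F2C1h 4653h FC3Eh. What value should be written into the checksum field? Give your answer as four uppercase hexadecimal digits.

One's-complement addition (fold any carry out of bit 15 back into bit 0):
  0xAEBB + 0x3A1F = 0x0E8DA
  0xE8DA + 0xF2C1 = 0x1DB9B → wrap carry → 0xDB9C
  0xDB9C + 0x4653 = 0x121EF → wrap carry → 0x21F0
  0x21F0 + 0xFC3E = 0x11E2E → wrap carry → 0x1E2F
One's-complement sum = 0x1E2F.
Checksum = ~0x1E2F & 0xFFFF = 0xE1D0.

E1D0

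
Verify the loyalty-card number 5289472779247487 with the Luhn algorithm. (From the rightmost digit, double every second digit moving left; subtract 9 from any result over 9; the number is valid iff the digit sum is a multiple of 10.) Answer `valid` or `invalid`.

valid

From the right, keep odd positions and double even positions (subtract 9 from any doubled value over 9):
  doubled (positions 2,4,...): 7 5 4 5 4 8 7 1 → sum 41
  kept (positions 1,3,...): 7 4 4 9 7 7 9 2 → sum 49
Total = 90.
90 mod 10 = 0, so the number is valid.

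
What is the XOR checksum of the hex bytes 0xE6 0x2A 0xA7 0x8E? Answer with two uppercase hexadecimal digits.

XOR the bytes together:
  start with 0xE6
  0xE6 ⊕ 0x2A = 0xCC
  0xCC ⊕ 0xA7 = 0x6B
  0x6B ⊕ 0x8E = 0xE5

E5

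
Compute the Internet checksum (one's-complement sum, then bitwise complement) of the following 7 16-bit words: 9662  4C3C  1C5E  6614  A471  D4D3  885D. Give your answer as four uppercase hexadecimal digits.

One's-complement addition (fold any carry out of bit 15 back into bit 0):
  0x9662 + 0x4C3C = 0x0E29E
  0xE29E + 0x1C5E = 0x0FEFC
  0xFEFC + 0x6614 = 0x16510 → wrap carry → 0x6511
  0x6511 + 0xA471 = 0x10982 → wrap carry → 0x0983
  0x0983 + 0xD4D3 = 0x0DE56
  0xDE56 + 0x885D = 0x166B3 → wrap carry → 0x66B4
One's-complement sum = 0x66B4.
Checksum = ~0x66B4 & 0xFFFF = 0x994B.

994B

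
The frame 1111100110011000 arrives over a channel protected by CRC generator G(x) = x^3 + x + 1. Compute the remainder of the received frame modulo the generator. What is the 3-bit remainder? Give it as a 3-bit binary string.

Modulo-2 division of 1111100110011000 by 1011:
  pos 0: 1111 XOR 1011 = 0100
  pos 1: 1001 XOR 1011 = 0010
  pos 3: 1000 XOR 1011 = 0011
  pos 5: 1111 XOR 1011 = 0100
  pos 6: 1000 XOR 1011 = 0011
  pos 8: 1101 XOR 1011 = 0110
  pos 9: 1101 XOR 1011 = 0110
  pos 10: 1100 XOR 1011 = 0111
  pos 11: 1110 XOR 1011 = 0101
  pos 12: 1010 XOR 1011 = 0001
Remainder = 001 (nonzero — an error is detected).

001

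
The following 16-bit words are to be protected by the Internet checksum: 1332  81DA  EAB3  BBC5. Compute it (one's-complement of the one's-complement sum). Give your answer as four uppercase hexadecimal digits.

C479

One's-complement addition (fold any carry out of bit 15 back into bit 0):
  0x1332 + 0x81DA = 0x0950C
  0x950C + 0xEAB3 = 0x17FBF → wrap carry → 0x7FC0
  0x7FC0 + 0xBBC5 = 0x13B85 → wrap carry → 0x3B86
One's-complement sum = 0x3B86.
Checksum = ~0x3B86 & 0xFFFF = 0xC479.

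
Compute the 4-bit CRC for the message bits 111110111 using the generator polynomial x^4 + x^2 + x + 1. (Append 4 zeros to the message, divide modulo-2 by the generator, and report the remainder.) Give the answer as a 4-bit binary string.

0101

Append 4 zeros: 1111101110000. Divide by 10111 (XOR where the leading bit is 1):
  pos 0: 11111 XOR 10111 = 01000
  pos 1: 10000 XOR 10111 = 00111
  pos 3: 11111 XOR 10111 = 01000
  pos 4: 10001 XOR 10111 = 00110
  pos 6: 11000 XOR 10111 = 01111
  pos 7: 11110 XOR 10111 = 01001
  pos 8: 10010 XOR 10111 = 00101
Remainder (last 4 bits) = 0101. This is the CRC / FCS.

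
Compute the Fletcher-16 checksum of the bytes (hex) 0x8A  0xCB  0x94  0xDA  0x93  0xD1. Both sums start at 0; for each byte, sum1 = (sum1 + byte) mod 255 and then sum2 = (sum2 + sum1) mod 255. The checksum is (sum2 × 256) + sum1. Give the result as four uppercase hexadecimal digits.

162B

Running sums (mod 255):
  after byte 0 (0x8A): sum1=138, sum2=138
  after byte 1 (0xCB): sum1=86, sum2=224
  after byte 2 (0x94): sum1=234, sum2=203
  after byte 3 (0xDA): sum1=197, sum2=145
  after byte 4 (0x93): sum1=89, sum2=234
  after byte 5 (0xD1): sum1=43, sum2=22
Checksum = sum2·256 + sum1 = 22·256 + 43 = 5675 = 0x162B.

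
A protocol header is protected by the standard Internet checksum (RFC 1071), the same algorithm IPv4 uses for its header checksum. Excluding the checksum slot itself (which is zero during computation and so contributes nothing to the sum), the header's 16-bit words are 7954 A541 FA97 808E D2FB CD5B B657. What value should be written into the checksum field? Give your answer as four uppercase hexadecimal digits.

0F94

One's-complement addition (fold any carry out of bit 15 back into bit 0):
  0x7954 + 0xA541 = 0x11E95 → wrap carry → 0x1E96
  0x1E96 + 0xFA97 = 0x1192D → wrap carry → 0x192E
  0x192E + 0x808E = 0x099BC
  0x99BC + 0xD2FB = 0x16CB7 → wrap carry → 0x6CB8
  0x6CB8 + 0xCD5B = 0x13A13 → wrap carry → 0x3A14
  0x3A14 + 0xB657 = 0x0F06B
One's-complement sum = 0xF06B.
Checksum = ~0xF06B & 0xFFFF = 0x0F94.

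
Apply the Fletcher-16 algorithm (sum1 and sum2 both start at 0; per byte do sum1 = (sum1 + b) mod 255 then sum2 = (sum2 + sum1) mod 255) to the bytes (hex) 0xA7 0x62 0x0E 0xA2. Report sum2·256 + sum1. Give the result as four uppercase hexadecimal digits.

Running sums (mod 255):
  after byte 0 (0xA7): sum1=167, sum2=167
  after byte 1 (0x62): sum1=10, sum2=177
  after byte 2 (0x0E): sum1=24, sum2=201
  after byte 3 (0xA2): sum1=186, sum2=132
Checksum = sum2·256 + sum1 = 132·256 + 186 = 33978 = 0x84BA.

84BA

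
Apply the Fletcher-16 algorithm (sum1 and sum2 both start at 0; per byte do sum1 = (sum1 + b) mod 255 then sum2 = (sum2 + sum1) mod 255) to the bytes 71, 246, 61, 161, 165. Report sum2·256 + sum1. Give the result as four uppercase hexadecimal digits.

E0C2

Running sums (mod 255):
  after byte 0 (71): sum1=71, sum2=71
  after byte 1 (246): sum1=62, sum2=133
  after byte 2 (61): sum1=123, sum2=1
  after byte 3 (161): sum1=29, sum2=30
  after byte 4 (165): sum1=194, sum2=224
Checksum = sum2·256 + sum1 = 224·256 + 194 = 57538 = 0xE0C2.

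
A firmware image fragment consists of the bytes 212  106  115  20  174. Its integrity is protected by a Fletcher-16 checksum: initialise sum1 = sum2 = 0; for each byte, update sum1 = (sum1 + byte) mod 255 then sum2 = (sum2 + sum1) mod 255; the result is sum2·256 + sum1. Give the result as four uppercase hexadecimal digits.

Running sums (mod 255):
  after byte 0 (212): sum1=212, sum2=212
  after byte 1 (106): sum1=63, sum2=20
  after byte 2 (115): sum1=178, sum2=198
  after byte 3 (20): sum1=198, sum2=141
  after byte 4 (174): sum1=117, sum2=3
Checksum = sum2·256 + sum1 = 3·256 + 117 = 885 = 0x0375.

0375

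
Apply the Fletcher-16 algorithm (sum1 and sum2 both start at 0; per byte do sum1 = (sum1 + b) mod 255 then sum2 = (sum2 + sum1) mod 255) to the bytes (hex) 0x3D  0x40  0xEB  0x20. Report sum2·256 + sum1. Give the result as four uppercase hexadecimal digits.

Running sums (mod 255):
  after byte 0 (0x3D): sum1=61, sum2=61
  after byte 1 (0x40): sum1=125, sum2=186
  after byte 2 (0xEB): sum1=105, sum2=36
  after byte 3 (0x20): sum1=137, sum2=173
Checksum = sum2·256 + sum1 = 173·256 + 137 = 44425 = 0xAD89.

AD89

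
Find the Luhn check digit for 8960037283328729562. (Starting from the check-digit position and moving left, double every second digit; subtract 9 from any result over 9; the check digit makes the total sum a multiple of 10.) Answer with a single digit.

Partial digits right→left: 2 6 5 9 2 7 8 2 3 3 8 2 7 3 0 0 6 9 8
Double every second digit counting from the check-digit position (so the 1st, 3rd, 5th, ... of the partial from the right).
  doubled (with −9 where >9): 4 1 4 7 6 7 5 0 3 7 → sum 44
  kept as-is: 6 9 7 2 3 2 3 0 9 → sum 41
Total = 44 + 41 = 85.
Check digit = (10 − (85 mod 10)) mod 10 = 5.

5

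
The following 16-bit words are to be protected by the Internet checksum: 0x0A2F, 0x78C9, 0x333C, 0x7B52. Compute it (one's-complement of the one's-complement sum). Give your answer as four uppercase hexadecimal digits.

CE78

One's-complement addition (fold any carry out of bit 15 back into bit 0):
  0x0A2F + 0x78C9 = 0x082F8
  0x82F8 + 0x333C = 0x0B634
  0xB634 + 0x7B52 = 0x13186 → wrap carry → 0x3187
One's-complement sum = 0x3187.
Checksum = ~0x3187 & 0xFFFF = 0xCE78.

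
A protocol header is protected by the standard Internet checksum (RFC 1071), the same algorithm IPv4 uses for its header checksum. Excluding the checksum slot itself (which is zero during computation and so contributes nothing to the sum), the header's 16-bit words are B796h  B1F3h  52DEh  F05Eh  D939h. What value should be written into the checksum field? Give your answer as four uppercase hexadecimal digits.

One's-complement addition (fold any carry out of bit 15 back into bit 0):
  0xB796 + 0xB1F3 = 0x16989 → wrap carry → 0x698A
  0x698A + 0x52DE = 0x0BC68
  0xBC68 + 0xF05E = 0x1ACC6 → wrap carry → 0xACC7
  0xACC7 + 0xD939 = 0x18600 → wrap carry → 0x8601
One's-complement sum = 0x8601.
Checksum = ~0x8601 & 0xFFFF = 0x79FE.

79FE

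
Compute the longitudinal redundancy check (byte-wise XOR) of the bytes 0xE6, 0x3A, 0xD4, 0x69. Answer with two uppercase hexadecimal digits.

61

XOR the bytes together:
  start with 0xE6
  0xE6 ⊕ 0x3A = 0xDC
  0xDC ⊕ 0xD4 = 0x08
  0x08 ⊕ 0x69 = 0x61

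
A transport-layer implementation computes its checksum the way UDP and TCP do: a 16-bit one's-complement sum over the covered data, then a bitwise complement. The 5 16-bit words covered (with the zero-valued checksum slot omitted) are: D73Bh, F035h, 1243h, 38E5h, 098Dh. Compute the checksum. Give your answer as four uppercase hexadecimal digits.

E3D8

One's-complement addition (fold any carry out of bit 15 back into bit 0):
  0xD73B + 0xF035 = 0x1C770 → wrap carry → 0xC771
  0xC771 + 0x1243 = 0x0D9B4
  0xD9B4 + 0x38E5 = 0x11299 → wrap carry → 0x129A
  0x129A + 0x098D = 0x01C27
One's-complement sum = 0x1C27.
Checksum = ~0x1C27 & 0xFFFF = 0xE3D8.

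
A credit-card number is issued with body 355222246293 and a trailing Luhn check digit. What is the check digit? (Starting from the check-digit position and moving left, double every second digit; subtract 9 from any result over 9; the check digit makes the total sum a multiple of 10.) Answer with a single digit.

Partial digits right→left: 3 9 2 6 4 2 2 2 2 5 5 3
Double every second digit counting from the check-digit position (so the 1st, 3rd, 5th, ... of the partial from the right).
  doubled (with −9 where >9): 6 4 8 4 4 1 → sum 27
  kept as-is: 9 6 2 2 5 3 → sum 27
Total = 27 + 27 = 54.
Check digit = (10 − (54 mod 10)) mod 10 = 6.

6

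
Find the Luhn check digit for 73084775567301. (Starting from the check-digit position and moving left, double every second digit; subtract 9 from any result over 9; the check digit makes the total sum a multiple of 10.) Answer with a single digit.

Partial digits right→left: 1 0 3 7 6 5 5 7 7 4 8 0 3 7
Double every second digit counting from the check-digit position (so the 1st, 3rd, 5th, ... of the partial from the right).
  doubled (with −9 where >9): 2 6 3 1 5 7 6 → sum 30
  kept as-is: 0 7 5 7 4 0 7 → sum 30
Total = 30 + 30 = 60.
Check digit = (10 − (60 mod 10)) mod 10 = 0.

0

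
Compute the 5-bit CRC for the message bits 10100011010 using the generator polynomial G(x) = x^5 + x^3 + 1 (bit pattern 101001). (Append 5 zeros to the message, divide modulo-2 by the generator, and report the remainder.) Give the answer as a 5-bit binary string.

00110

Append 5 zeros: 1010001101000000. Divide by 101001 (XOR where the leading bit is 1):
  pos 0: 101000 XOR 101001 = 000001
  pos 5: 111010 XOR 101001 = 010011
  pos 6: 100110 XOR 101001 = 001111
  pos 8: 111100 XOR 101001 = 010101
  pos 9: 101010 XOR 101001 = 000011
Remainder (last 5 bits) = 00110. This is the CRC / FCS.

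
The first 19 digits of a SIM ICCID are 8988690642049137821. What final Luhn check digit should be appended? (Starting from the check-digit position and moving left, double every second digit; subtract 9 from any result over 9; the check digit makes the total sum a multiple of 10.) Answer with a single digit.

Partial digits right→left: 1 2 8 7 3 1 9 4 0 2 4 6 0 9 6 8 8 9 8
Double every second digit counting from the check-digit position (so the 1st, 3rd, 5th, ... of the partial from the right).
  doubled (with −9 where >9): 2 7 6 9 0 8 0 3 7 7 → sum 49
  kept as-is: 2 7 1 4 2 6 9 8 9 → sum 48
Total = 49 + 48 = 97.
Check digit = (10 − (97 mod 10)) mod 10 = 3.

3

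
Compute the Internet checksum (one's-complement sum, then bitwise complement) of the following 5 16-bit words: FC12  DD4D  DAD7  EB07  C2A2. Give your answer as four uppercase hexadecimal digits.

One's-complement addition (fold any carry out of bit 15 back into bit 0):
  0xFC12 + 0xDD4D = 0x1D95F → wrap carry → 0xD960
  0xD960 + 0xDAD7 = 0x1B437 → wrap carry → 0xB438
  0xB438 + 0xEB07 = 0x19F3F → wrap carry → 0x9F40
  0x9F40 + 0xC2A2 = 0x161E2 → wrap carry → 0x61E3
One's-complement sum = 0x61E3.
Checksum = ~0x61E3 & 0xFFFF = 0x9E1C.

9E1C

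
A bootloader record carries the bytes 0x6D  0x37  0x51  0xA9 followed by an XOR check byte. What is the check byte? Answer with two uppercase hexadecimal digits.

XOR the bytes together:
  start with 0x6D
  0x6D ⊕ 0x37 = 0x5A
  0x5A ⊕ 0x51 = 0x0B
  0x0B ⊕ 0xA9 = 0xA2

A2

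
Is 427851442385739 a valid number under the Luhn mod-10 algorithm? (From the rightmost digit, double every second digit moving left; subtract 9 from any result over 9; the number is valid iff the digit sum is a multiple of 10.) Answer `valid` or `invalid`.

From the right, keep odd positions and double even positions (subtract 9 from any doubled value over 9):
  doubled (positions 2,4,...): 6 1 6 8 2 7 4 → sum 34
  kept (positions 1,3,...): 9 7 8 2 4 5 7 4 → sum 46
Total = 80.
80 mod 10 = 0, so the number is valid.

valid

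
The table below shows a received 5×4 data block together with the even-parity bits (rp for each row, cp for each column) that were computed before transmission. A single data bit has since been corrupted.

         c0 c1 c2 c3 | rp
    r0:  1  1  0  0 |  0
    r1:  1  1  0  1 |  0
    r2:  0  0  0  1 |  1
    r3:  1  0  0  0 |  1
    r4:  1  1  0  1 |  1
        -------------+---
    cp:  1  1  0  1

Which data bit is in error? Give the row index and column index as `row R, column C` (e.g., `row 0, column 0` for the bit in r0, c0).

Recompute each row's even parity and compare to rp:
  r0: data parity 0, sent rp 0 → ok
  r1: data parity 1, sent rp 0 → mismatch
  r2: data parity 1, sent rp 1 → ok
  r3: data parity 1, sent rp 1 → ok
  r4: data parity 1, sent rp 1 → ok
Recompute each column's even parity and compare to cp:
  c0: data parity 0, sent cp 1 → mismatch
  c1: data parity 1, sent cp 1 → ok
  c2: data parity 0, sent cp 0 → ok
  c3: data parity 1, sent cp 1 → ok
Exactly one row (r1) and one column (c0) fail → the flipped bit is at their intersection.

row 1, column 0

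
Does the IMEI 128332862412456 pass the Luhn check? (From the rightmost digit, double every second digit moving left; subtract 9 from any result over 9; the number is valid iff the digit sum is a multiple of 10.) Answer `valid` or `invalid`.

From the right, keep odd positions and double even positions (subtract 9 from any doubled value over 9):
  doubled (positions 2,4,...): 1 4 8 3 4 6 4 → sum 30
  kept (positions 1,3,...): 6 4 1 2 8 3 8 1 → sum 33
Total = 63.
63 mod 10 = 3, so the number is invalid.

invalid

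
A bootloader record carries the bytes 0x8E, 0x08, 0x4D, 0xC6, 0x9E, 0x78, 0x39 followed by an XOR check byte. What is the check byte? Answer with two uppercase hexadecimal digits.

D2

XOR the bytes together:
  start with 0x8E
  0x8E ⊕ 0x08 = 0x86
  0x86 ⊕ 0x4D = 0xCB
  0xCB ⊕ 0xC6 = 0x0D
  0x0D ⊕ 0x9E = 0x93
  0x93 ⊕ 0x78 = 0xEB
  0xEB ⊕ 0x39 = 0xD2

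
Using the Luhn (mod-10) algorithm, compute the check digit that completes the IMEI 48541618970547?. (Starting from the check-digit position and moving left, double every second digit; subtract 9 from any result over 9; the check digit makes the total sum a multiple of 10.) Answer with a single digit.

0

Partial digits right→left: 7 4 5 0 7 9 8 1 6 1 4 5 8 4
Double every second digit counting from the check-digit position (so the 1st, 3rd, 5th, ... of the partial from the right).
  doubled (with −9 where >9): 5 1 5 7 3 8 7 → sum 36
  kept as-is: 4 0 9 1 1 5 4 → sum 24
Total = 36 + 24 = 60.
Check digit = (10 − (60 mod 10)) mod 10 = 0.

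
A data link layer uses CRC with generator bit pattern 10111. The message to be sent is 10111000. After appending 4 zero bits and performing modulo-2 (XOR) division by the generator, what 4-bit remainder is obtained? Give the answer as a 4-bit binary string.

0000

Append 4 zeros: 101110000000. Divide by 10111 (XOR where the leading bit is 1):
  pos 0: 10111 XOR 10111 = 00000
Remainder (last 4 bits) = 0000. This is the CRC / FCS.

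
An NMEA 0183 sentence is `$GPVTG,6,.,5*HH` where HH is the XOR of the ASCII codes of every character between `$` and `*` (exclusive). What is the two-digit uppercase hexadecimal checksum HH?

XOR the ASCII codes of the payload characters:
  'G' = 0x47 → acc = 0x47
  'P' = 0x50 → acc = 0x17
  'V' = 0x56 → acc = 0x41
  'T' = 0x54 → acc = 0x15
  'G' = 0x47 → acc = 0x52
  ',' = 0x2C → acc = 0x7E
  '6' = 0x36 → acc = 0x48
  ',' = 0x2C → acc = 0x64
  '.' = 0x2E → acc = 0x4A
  ',' = 0x2C → acc = 0x66
  '5' = 0x35 → acc = 0x53
Checksum = 0x53.

53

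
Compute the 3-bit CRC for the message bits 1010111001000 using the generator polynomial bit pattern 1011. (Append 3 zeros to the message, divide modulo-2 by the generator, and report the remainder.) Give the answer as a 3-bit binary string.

Append 3 zeros: 1010111001000000. Divide by 1011 (XOR where the leading bit is 1):
  pos 0: 1010 XOR 1011 = 0001
  pos 3: 1111 XOR 1011 = 0100
  pos 4: 1000 XOR 1011 = 0011
  pos 6: 1101 XOR 1011 = 0110
  pos 7: 1100 XOR 1011 = 0111
  pos 8: 1110 XOR 1011 = 0101
  pos 9: 1010 XOR 1011 = 0001
  pos 12: 1000 XOR 1011 = 0011
Remainder (last 3 bits) = 011. This is the CRC / FCS.

011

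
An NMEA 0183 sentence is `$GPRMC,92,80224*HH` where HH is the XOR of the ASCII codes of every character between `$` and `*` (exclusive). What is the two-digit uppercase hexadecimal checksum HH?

7C

XOR the ASCII codes of the payload characters:
  'G' = 0x47 → acc = 0x47
  'P' = 0x50 → acc = 0x17
  'R' = 0x52 → acc = 0x45
  'M' = 0x4D → acc = 0x08
  'C' = 0x43 → acc = 0x4B
  ',' = 0x2C → acc = 0x67
  '9' = 0x39 → acc = 0x5E
  '2' = 0x32 → acc = 0x6C
  ',' = 0x2C → acc = 0x40
  '8' = 0x38 → acc = 0x78
  '0' = 0x30 → acc = 0x48
  '2' = 0x32 → acc = 0x7A
  '2' = 0x32 → acc = 0x48
  '4' = 0x34 → acc = 0x7C
Checksum = 0x7C.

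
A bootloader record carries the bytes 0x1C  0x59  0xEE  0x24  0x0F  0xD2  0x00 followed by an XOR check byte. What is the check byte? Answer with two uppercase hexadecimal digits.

XOR the bytes together:
  start with 0x1C
  0x1C ⊕ 0x59 = 0x45
  0x45 ⊕ 0xEE = 0xAB
  0xAB ⊕ 0x24 = 0x8F
  0x8F ⊕ 0x0F = 0x80
  0x80 ⊕ 0xD2 = 0x52
  0x52 ⊕ 0x00 = 0x52

52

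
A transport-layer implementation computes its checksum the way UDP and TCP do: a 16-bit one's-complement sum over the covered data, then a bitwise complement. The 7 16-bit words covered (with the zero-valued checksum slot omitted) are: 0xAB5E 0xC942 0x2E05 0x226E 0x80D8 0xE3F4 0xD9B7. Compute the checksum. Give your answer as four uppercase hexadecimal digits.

One's-complement addition (fold any carry out of bit 15 back into bit 0):
  0xAB5E + 0xC942 = 0x174A0 → wrap carry → 0x74A1
  0x74A1 + 0x2E05 = 0x0A2A6
  0xA2A6 + 0x226E = 0x0C514
  0xC514 + 0x80D8 = 0x145EC → wrap carry → 0x45ED
  0x45ED + 0xE3F4 = 0x129E1 → wrap carry → 0x29E2
  0x29E2 + 0xD9B7 = 0x10399 → wrap carry → 0x039A
One's-complement sum = 0x039A.
Checksum = ~0x039A & 0xFFFF = 0xFC65.

FC65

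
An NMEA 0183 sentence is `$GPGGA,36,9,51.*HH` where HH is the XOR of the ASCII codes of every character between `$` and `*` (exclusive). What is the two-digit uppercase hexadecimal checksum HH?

XOR the ASCII codes of the payload characters:
  'G' = 0x47 → acc = 0x47
  'P' = 0x50 → acc = 0x17
  'G' = 0x47 → acc = 0x50
  'G' = 0x47 → acc = 0x17
  'A' = 0x41 → acc = 0x56
  ',' = 0x2C → acc = 0x7A
  '3' = 0x33 → acc = 0x49
  '6' = 0x36 → acc = 0x7F
  ',' = 0x2C → acc = 0x53
  '9' = 0x39 → acc = 0x6A
  ',' = 0x2C → acc = 0x46
  '5' = 0x35 → acc = 0x73
  '1' = 0x31 → acc = 0x42
  '.' = 0x2E → acc = 0x6C
Checksum = 0x6C.

6C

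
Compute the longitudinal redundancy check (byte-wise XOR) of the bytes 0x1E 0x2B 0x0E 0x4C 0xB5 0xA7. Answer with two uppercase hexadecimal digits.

65

XOR the bytes together:
  start with 0x1E
  0x1E ⊕ 0x2B = 0x35
  0x35 ⊕ 0x0E = 0x3B
  0x3B ⊕ 0x4C = 0x77
  0x77 ⊕ 0xB5 = 0xC2
  0xC2 ⊕ 0xA7 = 0x65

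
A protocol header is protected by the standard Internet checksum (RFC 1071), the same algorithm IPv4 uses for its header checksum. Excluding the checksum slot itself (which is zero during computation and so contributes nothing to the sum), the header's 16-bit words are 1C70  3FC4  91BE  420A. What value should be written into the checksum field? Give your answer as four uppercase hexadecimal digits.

One's-complement addition (fold any carry out of bit 15 back into bit 0):
  0x1C70 + 0x3FC4 = 0x05C34
  0x5C34 + 0x91BE = 0x0EDF2
  0xEDF2 + 0x420A = 0x12FFC → wrap carry → 0x2FFD
One's-complement sum = 0x2FFD.
Checksum = ~0x2FFD & 0xFFFF = 0xD002.

D002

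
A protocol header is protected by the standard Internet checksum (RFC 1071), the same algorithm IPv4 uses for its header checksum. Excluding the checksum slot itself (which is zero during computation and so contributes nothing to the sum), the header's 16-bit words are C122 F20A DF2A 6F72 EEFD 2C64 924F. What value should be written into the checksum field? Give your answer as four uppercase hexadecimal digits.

One's-complement addition (fold any carry out of bit 15 back into bit 0):
  0xC122 + 0xF20A = 0x1B32C → wrap carry → 0xB32D
  0xB32D + 0xDF2A = 0x19257 → wrap carry → 0x9258
  0x9258 + 0x6F72 = 0x101CA → wrap carry → 0x01CB
  0x01CB + 0xEEFD = 0x0F0C8
  0xF0C8 + 0x2C64 = 0x11D2C → wrap carry → 0x1D2D
  0x1D2D + 0x924F = 0x0AF7C
One's-complement sum = 0xAF7C.
Checksum = ~0xAF7C & 0xFFFF = 0x5083.

5083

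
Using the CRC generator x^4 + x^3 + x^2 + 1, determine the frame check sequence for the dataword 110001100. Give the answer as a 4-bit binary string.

Append 4 zeros: 1100011000000. Divide by 11101 (XOR where the leading bit is 1):
  pos 0: 11000 XOR 11101 = 00101
  pos 2: 10111 XOR 11101 = 01010
  pos 3: 10100 XOR 11101 = 01001
  pos 4: 10010 XOR 11101 = 01111
  pos 5: 11110 XOR 11101 = 00011
  pos 8: 11000 XOR 11101 = 00101
Remainder (last 4 bits) = 0101. This is the CRC / FCS.

0101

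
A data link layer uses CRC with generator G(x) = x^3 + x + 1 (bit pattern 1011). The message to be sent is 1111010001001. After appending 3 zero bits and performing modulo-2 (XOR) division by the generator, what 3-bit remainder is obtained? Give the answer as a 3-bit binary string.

Append 3 zeros: 1111010001001000. Divide by 1011 (XOR where the leading bit is 1):
  pos 0: 1111 XOR 1011 = 0100
  pos 1: 1000 XOR 1011 = 0011
  pos 3: 1110 XOR 1011 = 0101
  pos 4: 1010 XOR 1011 = 0001
  pos 7: 1010 XOR 1011 = 0001
  pos 10: 1010 XOR 1011 = 0001
Remainder (last 3 bits) = 100. This is the CRC / FCS.

100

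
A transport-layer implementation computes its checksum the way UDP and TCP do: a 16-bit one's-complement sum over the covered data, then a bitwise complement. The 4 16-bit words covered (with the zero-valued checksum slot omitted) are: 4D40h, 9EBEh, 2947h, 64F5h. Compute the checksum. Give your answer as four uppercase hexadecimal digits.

85C4

One's-complement addition (fold any carry out of bit 15 back into bit 0):
  0x4D40 + 0x9EBE = 0x0EBFE
  0xEBFE + 0x2947 = 0x11545 → wrap carry → 0x1546
  0x1546 + 0x64F5 = 0x07A3B
One's-complement sum = 0x7A3B.
Checksum = ~0x7A3B & 0xFFFF = 0x85C4.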